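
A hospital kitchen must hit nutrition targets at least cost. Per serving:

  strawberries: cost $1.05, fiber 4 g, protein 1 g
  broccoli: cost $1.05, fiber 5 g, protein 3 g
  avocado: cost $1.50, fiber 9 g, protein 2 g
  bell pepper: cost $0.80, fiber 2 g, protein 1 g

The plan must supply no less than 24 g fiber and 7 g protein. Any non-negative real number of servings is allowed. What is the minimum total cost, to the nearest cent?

This is a tiny linear program; its minimum lies at a vertex of the feasible set. List the vertices and price them.
strawberries only: max(24/4, 7/1) = 7 servings → $7.35.
broccoli only: max(24/5, 7/3) = 4.8 servings → $5.04.
avocado only: max(24/9, 7/2) = 3.5 servings → $5.25.
bell pepper only: max(24/2, 7/1) = 12 servings → $9.60.
strawberries + broccoli with both tight: 5.286 servings and 0.5714 servings → $6.15.
strawberries + avocado: the both-tight solution has a negative serving — not a feasible corner.
strawberries + bell pepper with both tight: 5 servings and 2 servings → $6.85.
broccoli + avocado with both tight: 0.8824 servings and 2.176 servings → $4.19.
broccoli + bell pepper: the both-tight solution has a negative serving — not a feasible corner.
avocado + bell pepper with both tight: 2 servings and 3 servings → $5.40.
So the least-cost plan costs $4.19.

$4.19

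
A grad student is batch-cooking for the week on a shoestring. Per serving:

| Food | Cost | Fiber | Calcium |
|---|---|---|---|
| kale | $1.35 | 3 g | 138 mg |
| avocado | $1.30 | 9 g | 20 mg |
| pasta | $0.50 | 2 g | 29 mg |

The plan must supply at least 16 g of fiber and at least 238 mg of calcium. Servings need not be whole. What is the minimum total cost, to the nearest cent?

This is a tiny linear program; its minimum lies at a vertex of the feasible set. List the vertices and price them.
kale only: max(16/3, 238/138) = 5.333 servings → $7.20.
avocado only: max(16/9, 238/20) = 11.9 servings → $15.47.
pasta only: max(16/2, 238/29) = 8.207 servings → $4.10.
kale + avocado with both tight: 1.541 servings and 1.264 servings → $3.72.
kale + pasta with both tight: 0.06349 servings and 7.905 servings → $4.04.
avocado + pasta with both targets exact would need a negative amount; discard.
So the least-cost plan costs $3.72.

$3.72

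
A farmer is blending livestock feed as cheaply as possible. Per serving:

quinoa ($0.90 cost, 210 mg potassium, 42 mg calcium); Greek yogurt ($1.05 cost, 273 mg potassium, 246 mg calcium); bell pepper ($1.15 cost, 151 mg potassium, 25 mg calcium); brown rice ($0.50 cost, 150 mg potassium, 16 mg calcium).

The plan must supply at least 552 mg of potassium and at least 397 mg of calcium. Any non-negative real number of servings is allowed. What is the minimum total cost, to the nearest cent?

Compare the cost at each extreme point of the feasible region.
quinoa only: max(552/210, 397/42) = 9.452 servings → $8.51.
Greek yogurt only: max(552/273, 397/246) = 2.022 servings → $2.12.
bell pepper only: max(552/151, 397/25) = 15.88 servings → $18.26.
brown rice only: max(552/150, 397/16) = 24.81 servings → $12.41.
quinoa + Greek yogurt with both tight: 0.682 servings and 1.497 servings → $2.19.
quinoa + bell pepper: intersection lies outside the first quadrant.
quinoa + brown rice: intersection lies outside the first quadrant.
Greek yogurt + bell pepper with both tight: 1.522 servings and 0.904 servings → $2.64.
Greek yogurt + brown rice with both tight: 1.559 servings and 0.8426 servings → $2.06.
bell pepper + brown rice: intersection lies outside the first quadrant.
Cheapest feasible corner: $2.06.

$2.06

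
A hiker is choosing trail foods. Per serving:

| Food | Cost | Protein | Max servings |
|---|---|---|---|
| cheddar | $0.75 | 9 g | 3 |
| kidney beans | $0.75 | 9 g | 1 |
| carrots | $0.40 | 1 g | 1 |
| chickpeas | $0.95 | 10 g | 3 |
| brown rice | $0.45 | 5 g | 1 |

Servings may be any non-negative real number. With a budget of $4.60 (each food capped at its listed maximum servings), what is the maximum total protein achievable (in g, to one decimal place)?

53.1 g

Protein per dollar: cheddar 12, kidney beans 12, brown rice 11.11, chickpeas 10.53, carrots 2.5.
Take 3 servings of cheddar: spends $2.25, +27.0 g protein (running total 27.0 g).
Take 1 serving of kidney beans: spends $0.75, +9.0 g protein (running total 36.0 g).
Take 1 serving of brown rice: spends $0.45, +5.0 g protein (running total 41.0 g).
Take 1.211 servings of chickpeas: spends $1.15, +12.1 g protein (running total 53.1 g).
Filling greedily by protein-per-dollar is optimal for one linear limit, giving 53.1 g.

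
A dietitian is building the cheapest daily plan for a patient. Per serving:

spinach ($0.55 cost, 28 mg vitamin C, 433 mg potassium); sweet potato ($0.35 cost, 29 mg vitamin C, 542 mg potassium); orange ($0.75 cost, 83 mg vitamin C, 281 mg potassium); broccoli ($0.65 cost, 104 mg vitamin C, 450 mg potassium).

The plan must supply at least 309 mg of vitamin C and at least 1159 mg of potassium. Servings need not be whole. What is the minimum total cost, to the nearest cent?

The cheapest plan sits at a corner of the feasible region — with two constraints it uses at most two foods.
spinach only: max(309/28, 1159/433) = 11.04 servings → $6.07.
sweet potato only: max(309/29, 1159/542) = 10.66 servings → $3.73.
orange only: max(309/83, 1159/281) = 4.125 servings → $3.09.
broccoli only: max(309/104, 1159/450) = 2.971 servings → $1.93.
spinach + sweet potato with both targets exact would need a negative amount; discard.
spinach + orange with both tight: 0.3337 servings and 3.61 servings → $2.89.
spinach + broccoli with both targets exact would need a negative amount; discard.
sweet potato + orange with both tight: 0.2543 servings and 3.634 servings → $2.81.
sweet potato + broccoli: intersection lies outside the first quadrant.
orange + broccoli with both tight: 2.278 servings and 1.153 servings → $2.46.
Cheapest feasible corner: $1.93.

$1.93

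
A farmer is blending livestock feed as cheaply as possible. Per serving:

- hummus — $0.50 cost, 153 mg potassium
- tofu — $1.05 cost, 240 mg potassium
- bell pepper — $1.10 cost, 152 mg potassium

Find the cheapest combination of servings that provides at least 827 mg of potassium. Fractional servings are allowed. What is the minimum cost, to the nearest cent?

$2.70

Cost per mg of potassium: hummus $0.0033, tofu $0.0044, bell pepper $0.0072.
With no serving limits, use only hummus: 827 mg / 153 mg = 5.405 servings × $0.50 = $2.70.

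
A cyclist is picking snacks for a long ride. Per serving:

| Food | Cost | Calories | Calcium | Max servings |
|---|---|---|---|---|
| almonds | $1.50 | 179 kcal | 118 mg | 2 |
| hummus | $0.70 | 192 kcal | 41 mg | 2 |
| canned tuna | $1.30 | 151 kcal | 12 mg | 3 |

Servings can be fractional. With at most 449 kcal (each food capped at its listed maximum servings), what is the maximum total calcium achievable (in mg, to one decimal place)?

Calcium per kcal: almonds 0.6592, hummus 0.2135, canned tuna 0.07947.
Take 2 servings of almonds: uses 358 kcal, +236.0 mg calcium (running total 236.0 mg).
Take 0.474 servings of hummus: uses 91 kcal, +19.4 mg calcium (running total 255.4 mg).
Filling greedily by calcium-per-kcal is optimal for one linear limit, giving 255.4 mg.

255.4 mg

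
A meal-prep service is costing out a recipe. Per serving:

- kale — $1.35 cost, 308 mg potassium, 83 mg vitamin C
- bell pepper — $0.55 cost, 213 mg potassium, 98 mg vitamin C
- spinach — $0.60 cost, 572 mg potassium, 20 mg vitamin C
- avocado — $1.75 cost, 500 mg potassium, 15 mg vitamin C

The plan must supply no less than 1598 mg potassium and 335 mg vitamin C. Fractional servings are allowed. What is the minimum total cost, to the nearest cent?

An LP optimum is at a vertex; with two nutrient constraints at most two foods are used. Check each candidate.
kale only: max(1598/308, 335/83) = 5.188 servings → $7.00.
bell pepper only: max(1598/213, 335/98) = 7.502 servings → $4.13.
spinach only: max(1598/572, 335/20) = 16.75 servings → $10.05.
avocado only: max(1598/500, 335/15) = 22.33 servings → $39.08.
kale + bell pepper with both targets exact would need a negative amount; discard.
kale + spinach with both tight: 3.864 servings and 0.7129 servings → $5.64.
kale + avocado with both tight: 3.892 servings and 0.7986 servings → $6.65.
bell pepper + spinach with both tight: 3.082 servings and 1.646 servings → $2.68.
bell pepper + avocado with both tight: 3.134 servings and 1.861 servings → $4.98.
spinach + avocado: intersection lies outside the first quadrant.
Cheapest feasible corner: $2.68.

$2.68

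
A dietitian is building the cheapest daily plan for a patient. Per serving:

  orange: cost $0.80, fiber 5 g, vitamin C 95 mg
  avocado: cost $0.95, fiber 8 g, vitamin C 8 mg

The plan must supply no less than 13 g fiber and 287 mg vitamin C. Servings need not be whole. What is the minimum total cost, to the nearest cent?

Compare the cost at each extreme point of the feasible region.
orange only: max(13/5, 287/95) = 3.021 servings → $2.42.
avocado only: max(13/8, 287/8) = 35.88 servings → $34.08.
orange + avocado with both targets exact would need a negative amount; discard.
Cheapest feasible corner: $2.42.

$2.42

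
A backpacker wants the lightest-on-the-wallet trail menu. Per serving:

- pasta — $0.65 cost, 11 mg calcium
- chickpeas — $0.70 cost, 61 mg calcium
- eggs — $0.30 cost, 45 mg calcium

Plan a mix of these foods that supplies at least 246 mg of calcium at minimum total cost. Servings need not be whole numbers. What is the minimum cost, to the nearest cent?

Cost per mg of calcium: eggs $0.0067, chickpeas $0.0115, pasta $0.0591.
With no serving limits, use only eggs: 246 mg / 45 mg = 5.467 servings × $0.30 = $1.64.

$1.64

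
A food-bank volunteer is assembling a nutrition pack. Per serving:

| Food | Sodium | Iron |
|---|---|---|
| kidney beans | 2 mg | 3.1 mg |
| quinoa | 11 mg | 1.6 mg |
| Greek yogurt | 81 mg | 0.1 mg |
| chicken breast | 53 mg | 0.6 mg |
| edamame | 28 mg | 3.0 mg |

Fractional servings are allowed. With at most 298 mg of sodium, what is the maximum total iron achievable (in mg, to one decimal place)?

Iron per mg sodium: kidney beans 1.55, quinoa 0.1455, edamame 0.1071, chicken breast 0.01132, Greek yogurt 0.001235.
With no serving limits, spend the whole sodium allowance on kidney beans: 298 mg / 2 mg × 3.1 mg = 461.9 mg.

461.9 mg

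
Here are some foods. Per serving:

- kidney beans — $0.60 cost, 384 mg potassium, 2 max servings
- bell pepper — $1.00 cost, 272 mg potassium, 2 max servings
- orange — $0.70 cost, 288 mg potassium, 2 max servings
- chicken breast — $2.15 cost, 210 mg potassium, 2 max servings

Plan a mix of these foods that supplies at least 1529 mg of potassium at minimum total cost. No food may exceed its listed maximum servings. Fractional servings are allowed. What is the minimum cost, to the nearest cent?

Cost per mg of potassium: kidney beans $0.0016, orange $0.0024, bell pepper $0.0037, chicken breast $0.0102.
Take 2 servings of kidney beans: +768.0 mg potassium for $1.20 (total $1.20, still need 761.0 mg).
Take 2 servings of orange: +576.0 mg potassium for $1.40 (total $2.60, still need 185.0 mg).
Take 0.6801 servings of bell pepper: +185.0 mg potassium for $0.68 (total $3.28, still need 0.0 mg).
Greedy by cheapest-per-mg is optimal for a single linear constraint, so the minimum cost is $3.28.

$3.28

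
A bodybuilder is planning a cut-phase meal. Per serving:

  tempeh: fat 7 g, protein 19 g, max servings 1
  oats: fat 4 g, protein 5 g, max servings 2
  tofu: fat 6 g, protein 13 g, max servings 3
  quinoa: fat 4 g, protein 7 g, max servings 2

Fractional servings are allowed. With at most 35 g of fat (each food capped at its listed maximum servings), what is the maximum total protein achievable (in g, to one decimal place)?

Protein per g fat: tempeh 2.714, tofu 2.167, quinoa 1.75, oats 1.25.
Take 1 serving of tempeh: uses 7 g fat, +19.0 g protein (running total 19.0 g).
Take 3 servings of tofu: uses 18 g fat, +39.0 g protein (running total 58.0 g).
Take 2 servings of quinoa: uses 8 g fat, +14.0 g protein (running total 72.0 g).
Take 0.5 servings of oats: uses 2 g fat, +2.5 g protein (running total 74.5 g).
Filling greedily by protein-per-g fat is optimal for one linear limit, giving 74.5 g.

74.5 g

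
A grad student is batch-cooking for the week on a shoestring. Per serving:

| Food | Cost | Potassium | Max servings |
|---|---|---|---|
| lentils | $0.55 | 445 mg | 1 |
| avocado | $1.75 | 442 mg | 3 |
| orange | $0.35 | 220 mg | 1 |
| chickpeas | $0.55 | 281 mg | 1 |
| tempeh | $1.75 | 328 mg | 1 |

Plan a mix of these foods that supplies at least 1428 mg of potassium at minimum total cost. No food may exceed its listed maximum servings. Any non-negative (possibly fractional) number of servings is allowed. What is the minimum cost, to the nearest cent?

$3.36

Cost per mg of potassium: lentils $0.0012, orange $0.0016, chickpeas $0.0020, avocado $0.0040, tempeh $0.0053.
Take 1 serving of lentils: +445.0 mg potassium for $0.55 (total $0.55, still need 983.0 mg).
Take 1 serving of orange: +220.0 mg potassium for $0.35 (total $0.90, still need 763.0 mg).
Take 1 serving of chickpeas: +281.0 mg potassium for $0.55 (total $1.45, still need 482.0 mg).
Take 1.09 servings of avocado: +482.0 mg potassium for $1.91 (total $3.36, still need 0.0 mg).
Filling from the cheapest source first is optimal under one linear minimum: $3.36.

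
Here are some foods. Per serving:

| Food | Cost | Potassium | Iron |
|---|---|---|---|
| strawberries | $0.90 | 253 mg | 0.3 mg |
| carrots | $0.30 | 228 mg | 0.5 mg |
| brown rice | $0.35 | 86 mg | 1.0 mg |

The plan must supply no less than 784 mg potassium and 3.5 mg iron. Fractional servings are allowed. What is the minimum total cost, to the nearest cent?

$1.55

The cheapest plan sits at a corner of the feasible region — with two constraints it uses at most two foods.
strawberries only: max(784/253, 3.5/0.3) = 11.67 servings → $10.50.
carrots only: max(784/228, 3.5/0.5) = 7 servings → $2.10.
brown rice only: max(784/86, 3.5/1.0) = 9.116 servings → $3.19.
strawberries + carrots: the both-tight solution has a negative serving — not a feasible corner.
strawberries + brown rice with both tight: 2.126 servings and 2.862 servings → $2.92.
carrots + brown rice with both tight: 2.611 servings and 2.195 servings → $1.55.
So the least-cost plan costs $1.55.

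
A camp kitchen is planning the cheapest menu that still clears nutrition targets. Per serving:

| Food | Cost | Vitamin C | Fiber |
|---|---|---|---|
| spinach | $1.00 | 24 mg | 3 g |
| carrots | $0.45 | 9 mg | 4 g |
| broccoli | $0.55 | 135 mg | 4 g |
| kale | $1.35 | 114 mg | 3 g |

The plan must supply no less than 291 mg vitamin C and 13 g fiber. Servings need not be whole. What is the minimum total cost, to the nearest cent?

$1.67

Minimising a linear cost over {vitamin C ≥ 291, fiber ≥ 13, servings ≥ 0} — the optimum is at a vertex, using one or two foods.
spinach only: max(291/24, 13/3) = 12.12 servings → $12.12.
carrots only: max(291/9, 13/4) = 32.33 servings → $14.55.
broccoli only: max(291/135, 13/4) = 3.25 servings → $1.79.
kale only: max(291/114, 13/3) = 4.333 servings → $5.85.
spinach + carrots: the both-tight solution has a negative serving — not a feasible corner.
spinach + broccoli with both tight: 1.913 servings and 1.816 servings → $2.91.
spinach + kale with both tight: 2.256 servings and 2.078 servings → $5.06.
carrots + broccoli with both tight: 1.173 servings and 2.077 servings → $1.67.
carrots + kale with both tight: 1.42 servings and 2.441 servings → $3.93.
broccoli + kale with both targets exact would need a negative amount; discard.
So the least-cost plan costs $1.67.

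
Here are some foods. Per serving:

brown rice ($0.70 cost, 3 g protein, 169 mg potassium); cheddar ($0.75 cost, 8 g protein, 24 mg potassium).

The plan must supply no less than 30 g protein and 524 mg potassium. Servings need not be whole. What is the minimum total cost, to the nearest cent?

A basic optimal solution has at most two foods positive. Try each food alone and each pair with both targets met exactly.
brown rice only: max(30/3, 524/169) = 10 servings → $7.00.
cheddar only: max(30/8, 524/24) = 21.83 servings → $16.38.
brown rice + cheddar with both tight: 2.712 servings and 2.733 servings → $3.95.
So the least-cost plan costs $3.95.

$3.95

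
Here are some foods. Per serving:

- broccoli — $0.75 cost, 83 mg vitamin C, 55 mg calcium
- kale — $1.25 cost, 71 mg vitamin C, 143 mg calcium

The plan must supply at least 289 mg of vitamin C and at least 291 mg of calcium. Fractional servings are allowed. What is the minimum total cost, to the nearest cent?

$3.24

With two linear requirements the optimum uses one or two foods; enumerate the corners.
broccoli only: max(289/83, 291/55) = 5.291 servings → $3.97.
kale only: max(289/71, 291/143) = 4.07 servings → $5.09.
broccoli + kale with both tight: 2.595 servings and 1.037 servings → $3.24.
So the least-cost plan costs $3.24.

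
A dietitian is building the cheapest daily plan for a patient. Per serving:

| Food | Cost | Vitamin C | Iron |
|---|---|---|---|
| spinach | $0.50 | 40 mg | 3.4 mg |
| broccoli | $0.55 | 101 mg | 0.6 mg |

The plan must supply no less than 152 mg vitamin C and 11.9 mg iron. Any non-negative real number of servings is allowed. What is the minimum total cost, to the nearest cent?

$1.81

Two binding constraints pin down two serving amounts, so the optimal mix uses at most two foods. The candidates are each food alone (scaled to the tighter of vitamin C/iron) and each pair with both constraints tight.
spinach only: max(152/40, 11.9/3.4) = 3.8 servings → $1.90.
broccoli only: max(152/101, 11.9/0.6) = 19.83 servings → $10.91.
spinach + broccoli with both tight: 3.477 servings and 0.1277 servings → $1.81.
So the least-cost plan costs $1.81.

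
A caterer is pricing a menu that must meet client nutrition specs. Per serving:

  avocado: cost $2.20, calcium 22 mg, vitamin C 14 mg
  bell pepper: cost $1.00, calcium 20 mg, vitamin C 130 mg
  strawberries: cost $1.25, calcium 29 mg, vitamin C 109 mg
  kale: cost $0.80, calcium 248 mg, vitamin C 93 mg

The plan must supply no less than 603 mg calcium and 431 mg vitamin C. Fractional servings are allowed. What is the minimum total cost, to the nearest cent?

This is a tiny linear program; its minimum lies at a vertex of the feasible set. List the vertices and price them.
avocado only: max(603/22, 431/14) = 30.79 servings → $67.73.
bell pepper only: max(603/20, 431/130) = 30.15 servings → $30.15.
strawberries only: max(603/29, 431/109) = 20.79 servings → $25.99.
kale only: max(603/248, 431/93) = 4.634 servings → $3.71.
avocado + bell pepper with both tight: 27.04 servings and 0.4031 servings → $59.90.
avocado + strawberries with both tight: 26.72 servings and 0.5221 servings → $59.44.
avocado + kale: the both-tight solution has a negative serving — not a feasible corner.
bell pepper + strawberries: the both-tight solution has a negative serving — not a feasible corner.
bell pepper + kale with both tight: 1.672 servings and 2.297 servings → $3.51.
strawberries + kale with both tight: 2.088 servings and 2.187 servings → $4.36.
The minimum over all feasible corners is $3.51.

$3.51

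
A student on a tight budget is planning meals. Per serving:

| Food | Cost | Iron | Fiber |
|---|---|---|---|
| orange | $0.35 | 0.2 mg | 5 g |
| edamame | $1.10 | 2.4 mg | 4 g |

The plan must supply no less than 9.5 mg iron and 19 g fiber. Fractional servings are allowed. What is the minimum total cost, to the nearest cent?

orange only: max(9.5/0.2, 19/5) = 47.5 servings → $16.62.
edamame only: max(9.5/2.4, 19/4) = 4.75 servings → $5.22.
orange + edamame with both tight: 0.6786 servings and 3.902 servings → $4.53.
Cheapest feasible corner: $4.53.

$4.53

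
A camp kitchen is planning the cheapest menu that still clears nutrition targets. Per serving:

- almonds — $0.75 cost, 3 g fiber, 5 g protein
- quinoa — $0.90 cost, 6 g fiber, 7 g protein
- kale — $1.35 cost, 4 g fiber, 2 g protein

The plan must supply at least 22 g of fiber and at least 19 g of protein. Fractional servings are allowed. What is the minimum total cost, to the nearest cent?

$3.30

This is a tiny linear program; its minimum lies at a vertex of the feasible set. List the vertices and price them.
almonds only: max(22/3, 19/5) = 7.333 servings → $5.50.
quinoa only: max(22/6, 19/7) = 3.667 servings → $3.30.
kale only: max(22/4, 19/2) = 9.5 servings → $12.82.
almonds + quinoa with both targets exact would need a negative amount; discard.
almonds + kale with both tight: 2.286 servings and 3.786 servings → $6.83.
quinoa + kale with both tight: 2 servings and 2.5 servings → $5.17.
The minimum over all feasible corners is $3.30.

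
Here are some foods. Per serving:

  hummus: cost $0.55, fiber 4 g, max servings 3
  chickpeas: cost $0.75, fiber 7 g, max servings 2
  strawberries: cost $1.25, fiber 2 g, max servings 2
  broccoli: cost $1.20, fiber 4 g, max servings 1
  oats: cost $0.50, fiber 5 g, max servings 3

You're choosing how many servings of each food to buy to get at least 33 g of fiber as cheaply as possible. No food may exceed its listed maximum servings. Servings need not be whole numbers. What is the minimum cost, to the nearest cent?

$3.55

Cost per g of fiber: oats $0.1000, chickpeas $0.1071, hummus $0.1375, broccoli $0.3000, strawberries $0.6250.
Take 3 servings of oats: +15.0 g fiber for $1.50 (total $1.50, still need 18.0 g).
Take 2 servings of chickpeas: +14.0 g fiber for $1.50 (total $3.00, still need 4.0 g).
Take 1 serving of hummus: +4.0 g fiber for $0.55 (total $3.55, still need 0.0 g).
Greedy by cheapest-per-g is optimal for a single linear constraint, so the minimum cost is $3.55.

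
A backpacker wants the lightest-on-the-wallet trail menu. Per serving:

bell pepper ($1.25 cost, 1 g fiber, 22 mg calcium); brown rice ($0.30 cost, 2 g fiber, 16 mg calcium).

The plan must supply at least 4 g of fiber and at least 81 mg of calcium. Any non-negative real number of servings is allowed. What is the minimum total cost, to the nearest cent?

Two binding constraints pin down two serving amounts, so the optimal mix uses at most two foods. The candidates are each food alone (scaled to the tighter of fiber/calcium) and each pair with both constraints tight.
bell pepper only: max(4/1, 81/22) = 4 servings → $5.00.
brown rice only: max(4/2, 81/16) = 5.062 servings → $1.52.
bell pepper + brown rice with both tight: 3.5 servings and 0.25 servings → $4.45.
Cheapest feasible corner: $1.52.

$1.52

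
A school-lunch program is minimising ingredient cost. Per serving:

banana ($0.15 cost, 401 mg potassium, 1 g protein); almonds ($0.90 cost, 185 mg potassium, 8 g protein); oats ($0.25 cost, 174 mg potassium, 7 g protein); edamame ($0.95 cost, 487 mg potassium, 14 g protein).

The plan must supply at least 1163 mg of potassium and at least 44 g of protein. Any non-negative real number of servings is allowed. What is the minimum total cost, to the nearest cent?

Minimising a linear cost over {potassium ≥ 1163, protein ≥ 44, servings ≥ 0} — the optimum is at a vertex, using one or two foods.
banana only: max(1163/401, 44/1) = 44 servings → $6.60.
almonds only: max(1163/185, 44/8) = 6.286 servings → $5.66.
oats only: max(1163/174, 44/7) = 6.684 servings → $1.67.
edamame only: max(1163/487, 44/14) = 3.143 servings → $2.99.
banana + almonds with both tight: 0.385 servings and 5.452 servings → $4.96.
banana + oats with both tight: 0.1842 servings and 6.259 servings → $1.59.
banana + edamame: the both-tight solution has a negative serving — not a feasible corner.
almonds + oats with both targets exact would need a negative amount; discard.
almonds + edamame with both tight: 3.94 servings and 0.8913 servings → $4.39.
oats + edamame with both tight: 5.289 servings and 0.4985 servings → $1.80.
The minimum over all feasible corners is $1.59.

$1.59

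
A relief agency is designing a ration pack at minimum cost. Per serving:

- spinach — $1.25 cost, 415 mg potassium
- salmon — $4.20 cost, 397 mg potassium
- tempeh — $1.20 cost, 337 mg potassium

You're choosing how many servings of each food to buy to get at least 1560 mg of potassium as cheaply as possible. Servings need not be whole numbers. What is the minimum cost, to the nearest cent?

$4.70

Cost per mg of potassium: spinach $0.0030, tempeh $0.0036, salmon $0.0106.
With no serving limits, use only spinach: 1560 mg / 415 mg = 3.759 servings × $1.25 = $4.70.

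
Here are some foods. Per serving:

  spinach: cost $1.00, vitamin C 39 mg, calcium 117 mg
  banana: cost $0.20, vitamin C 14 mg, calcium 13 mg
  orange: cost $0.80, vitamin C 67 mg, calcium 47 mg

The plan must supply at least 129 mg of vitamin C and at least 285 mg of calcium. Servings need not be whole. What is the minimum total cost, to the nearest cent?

$2.70

With two linear requirements the optimum uses one or two foods; enumerate the corners.
spinach only: max(129/39, 285/117) = 3.308 servings → $3.31.
banana only: max(129/14, 285/13) = 21.92 servings → $4.38.
orange only: max(129/67, 285/47) = 6.064 servings → $4.85.
spinach + banana with both tight: 2.045 servings and 3.517 servings → $2.75.
spinach + orange with both tight: 2.17 servings and 0.6623 servings → $2.70.
banana + orange with both targets exact would need a negative amount; discard.
So the least-cost plan costs $2.70.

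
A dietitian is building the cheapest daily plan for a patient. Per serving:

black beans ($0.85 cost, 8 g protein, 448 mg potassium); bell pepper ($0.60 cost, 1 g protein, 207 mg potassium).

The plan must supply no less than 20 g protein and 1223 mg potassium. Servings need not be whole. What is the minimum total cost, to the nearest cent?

$2.32

The cheapest plan sits at a corner of the feasible region — with two constraints it uses at most two foods.
black beans only: max(20/8, 1223/448) = 2.73 servings → $2.32.
bell pepper only: max(20/1, 1223/207) = 20 servings → $12.00.
black beans + bell pepper with both tight: 2.415 servings and 0.6821 servings → $2.46.
Cheapest feasible corner: $2.32.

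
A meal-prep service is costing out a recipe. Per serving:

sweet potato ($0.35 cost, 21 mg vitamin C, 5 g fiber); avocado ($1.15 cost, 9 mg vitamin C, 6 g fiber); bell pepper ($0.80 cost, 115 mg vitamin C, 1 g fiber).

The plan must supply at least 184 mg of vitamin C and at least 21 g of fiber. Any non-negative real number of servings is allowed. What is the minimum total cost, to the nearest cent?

At the optimum either one food covers both requirements or two foods hit both targets exactly; no other combination can be cheaper.
sweet potato only: max(184/21, 21/5) = 8.762 servings → $3.07.
avocado only: max(184/9, 21/6) = 20.44 servings → $23.51.
bell pepper only: max(184/115, 21/1) = 21 servings → $16.80.
sweet potato + avocado: intersection lies outside the first quadrant.
sweet potato + bell pepper with both tight: 4.027 servings and 0.8646 servings → $2.10.
avocado + bell pepper with both tight: 3.276 servings and 1.344 servings → $4.84.
Cheapest feasible corner: $2.10.

$2.10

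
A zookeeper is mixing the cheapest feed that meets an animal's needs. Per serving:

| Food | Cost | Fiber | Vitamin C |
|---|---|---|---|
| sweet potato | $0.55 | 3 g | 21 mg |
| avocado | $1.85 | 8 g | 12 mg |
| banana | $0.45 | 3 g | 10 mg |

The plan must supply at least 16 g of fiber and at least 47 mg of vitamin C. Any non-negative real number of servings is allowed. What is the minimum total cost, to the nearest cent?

$2.40

With two linear requirements the optimum uses one or two foods; enumerate the corners.
sweet potato only: max(16/3, 47/21) = 5.333 servings → $2.93.
avocado only: max(16/8, 47/12) = 3.917 servings → $7.25.
banana only: max(16/3, 47/10) = 5.333 servings → $2.40.
sweet potato + avocado with both tight: 1.394 servings and 1.477 servings → $3.50.
sweet potato + banana: intersection lies outside the first quadrant.
avocado + banana with both tight: 0.4318 servings and 4.182 servings → $2.68.
So the least-cost plan costs $2.40.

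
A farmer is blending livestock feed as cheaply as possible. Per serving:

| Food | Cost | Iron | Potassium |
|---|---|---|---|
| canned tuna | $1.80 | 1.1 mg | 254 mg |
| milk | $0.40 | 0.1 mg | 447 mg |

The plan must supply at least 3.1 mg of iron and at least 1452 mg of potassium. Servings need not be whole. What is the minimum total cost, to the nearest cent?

canned tuna only: max(3.1/1.1, 1452/254) = 5.717 servings → $10.29.
milk only: max(3.1/0.1, 1452/447) = 31 servings → $12.40.
canned tuna + milk with both tight: 2.66 servings and 1.737 servings → $5.48.
Cheapest feasible corner: $5.48.

$5.48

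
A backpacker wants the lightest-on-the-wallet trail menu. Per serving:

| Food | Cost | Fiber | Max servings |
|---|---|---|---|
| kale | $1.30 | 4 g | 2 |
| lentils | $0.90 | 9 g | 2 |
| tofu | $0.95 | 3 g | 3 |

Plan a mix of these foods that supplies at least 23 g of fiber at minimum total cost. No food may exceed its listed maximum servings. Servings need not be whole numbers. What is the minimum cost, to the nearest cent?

$3.38

Cost per g of fiber: lentils $0.1000, tofu $0.3167, kale $0.3250.
Take 2 servings of lentils: +18.0 g fiber for $1.80 (total $1.80, still need 5.0 g).
Take 1.667 servings of tofu: +5.0 g fiber for $1.58 (total $3.38, still need 0.0 g).
Filling from the cheapest source first is optimal under one linear minimum: $3.38.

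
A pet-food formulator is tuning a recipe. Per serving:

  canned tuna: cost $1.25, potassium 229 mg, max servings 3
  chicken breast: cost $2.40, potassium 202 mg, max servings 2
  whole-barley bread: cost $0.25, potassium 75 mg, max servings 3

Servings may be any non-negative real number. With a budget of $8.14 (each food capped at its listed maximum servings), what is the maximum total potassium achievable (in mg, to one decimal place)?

Potassium per dollar: whole-barley bread 300, canned tuna 183.2, chicken breast 84.17.
Take 3 servings of whole-barley bread: spends $0.75, +225.0 mg potassium (running total 225.0 mg).
Take 3 servings of canned tuna: spends $3.75, +687.0 mg potassium (running total 912.0 mg).
Take 1.517 servings of chicken breast: spends $3.64, +306.4 mg potassium (running total 1218.4 mg).
Filling greedily by potassium-per-dollar is optimal for one linear limit, giving 1218.4 mg.

1218.4 mg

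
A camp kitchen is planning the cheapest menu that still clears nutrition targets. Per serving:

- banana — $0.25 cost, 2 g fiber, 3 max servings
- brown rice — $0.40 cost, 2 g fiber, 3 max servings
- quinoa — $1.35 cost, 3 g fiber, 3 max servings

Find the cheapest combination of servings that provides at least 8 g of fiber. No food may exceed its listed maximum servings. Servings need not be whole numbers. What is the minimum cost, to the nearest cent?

$1.15

Cost per g of fiber: banana $0.1250, brown rice $0.2000, quinoa $0.4500.
Take 3 servings of banana: +6.0 g fiber for $0.75 (total $0.75, still need 2.0 g).
Take 1 serving of brown rice: +2.0 g fiber for $0.40 (total $1.15, still need 0.0 g).
Filling from the cheapest source first is optimal under one linear minimum: $1.15.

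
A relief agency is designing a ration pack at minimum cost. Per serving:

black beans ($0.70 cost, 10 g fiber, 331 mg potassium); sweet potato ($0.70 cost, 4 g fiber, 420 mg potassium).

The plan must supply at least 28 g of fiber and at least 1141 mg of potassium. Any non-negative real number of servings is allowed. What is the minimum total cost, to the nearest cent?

$2.27

An LP optimum is at a vertex; with two nutrient constraints at most two foods are used. Check each candidate.
black beans only: max(28/10, 1141/331) = 3.447 servings → $2.41.
sweet potato only: max(28/4, 1141/420) = 7 servings → $4.90.
black beans + sweet potato with both tight: 2.502 servings and 0.7448 servings → $2.27.
The minimum over all feasible corners is $2.27.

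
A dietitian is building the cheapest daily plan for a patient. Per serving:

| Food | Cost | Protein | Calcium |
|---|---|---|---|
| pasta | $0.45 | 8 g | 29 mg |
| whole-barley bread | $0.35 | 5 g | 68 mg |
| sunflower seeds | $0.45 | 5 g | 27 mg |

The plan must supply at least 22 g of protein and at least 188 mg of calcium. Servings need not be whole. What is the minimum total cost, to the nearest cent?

For a min-cost LP with two ≥-constraints, a basic feasible solution has at most two positive variables.
pasta only: max(22/8, 188/29) = 6.483 servings → $2.92.
whole-barley bread only: max(22/5, 188/68) = 4.4 servings → $1.54.
sunflower seeds only: max(22/5, 188/27) = 6.963 servings → $3.13.
pasta + whole-barley bread with both tight: 1.393 servings and 2.17 servings → $1.39.
pasta + sunflower seeds: the both-tight solution has a negative serving — not a feasible corner.
whole-barley bread + sunflower seeds with both tight: 1.688 servings and 2.712 servings → $1.81.
So the least-cost plan costs $1.39.

$1.39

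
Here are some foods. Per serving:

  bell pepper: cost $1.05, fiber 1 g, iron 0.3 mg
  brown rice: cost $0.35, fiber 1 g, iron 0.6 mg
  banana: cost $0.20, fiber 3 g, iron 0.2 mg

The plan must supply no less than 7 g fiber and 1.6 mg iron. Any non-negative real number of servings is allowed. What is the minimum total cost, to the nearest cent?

A basic optimal solution has at most two foods positive. Try each food alone and each pair with both targets met exactly.
bell pepper only: max(7/1, 1.6/0.3) = 7 servings → $7.35.
brown rice only: max(7/1, 1.6/0.6) = 7 servings → $2.45.
banana only: max(7/3, 1.6/0.2) = 8 servings → $1.60.
bell pepper + brown rice: intersection lies outside the first quadrant.
bell pepper + banana with both tight: 4.857 servings and 0.7143 servings → $5.24.
brown rice + banana with both tight: 2.125 servings and 1.625 servings → $1.07.
So the least-cost plan costs $1.07.

$1.07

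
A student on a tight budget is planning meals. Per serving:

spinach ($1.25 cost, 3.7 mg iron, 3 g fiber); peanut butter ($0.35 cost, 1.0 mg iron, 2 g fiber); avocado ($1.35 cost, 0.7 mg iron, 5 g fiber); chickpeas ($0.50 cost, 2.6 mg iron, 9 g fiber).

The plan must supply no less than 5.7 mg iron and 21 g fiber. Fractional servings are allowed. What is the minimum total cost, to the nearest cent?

$1.17

With two linear requirements the optimum uses one or two foods; enumerate the corners.
spinach only: max(5.7/3.7, 21/3) = 7 servings → $8.75.
peanut butter only: max(5.7/1.0, 21/2) = 10.5 servings → $3.67.
avocado only: max(5.7/0.7, 21/5) = 8.143 servings → $10.99.
chickpeas only: max(5.7/2.6, 21/9) = 2.333 servings → $1.17.
spinach + peanut butter: intersection lies outside the first quadrant.
spinach + avocado with both tight: 0.8415 servings and 3.695 servings → $6.04.
spinach + chickpeas: intersection lies outside the first quadrant.
peanut butter + avocado with both tight: 3.833 servings and 2.667 servings → $4.94.
peanut butter + chickpeas: intersection lies outside the first quadrant.
avocado + chickpeas with both tight: 0.4925 servings and 2.06 servings → $1.69.
Cheapest feasible corner: $1.17.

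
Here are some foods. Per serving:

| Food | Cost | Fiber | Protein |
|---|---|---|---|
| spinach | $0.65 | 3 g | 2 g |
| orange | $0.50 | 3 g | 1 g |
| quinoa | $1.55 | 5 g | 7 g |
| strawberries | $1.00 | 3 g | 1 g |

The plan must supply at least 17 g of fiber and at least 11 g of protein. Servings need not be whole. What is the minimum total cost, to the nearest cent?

$3.55

An LP optimum is at a vertex; with two nutrient constraints at most two foods are used. Check each candidate.
spinach only: max(17/3, 11/2) = 5.667 servings → $3.68.
orange only: max(17/3, 11/1) = 11 servings → $5.50.
quinoa only: max(17/5, 11/7) = 3.4 servings → $5.27.
strawberries only: max(17/3, 11/1) = 11 servings → $11.00.
spinach + orange with both tight: 5.333 servings and 0.3333 servings → $3.63.
spinach + quinoa: the both-tight solution has a negative serving — not a feasible corner.
spinach + strawberries with both tight: 5.333 servings and 0.3333 servings → $3.80.
orange + quinoa with both tight: 4 servings and 1 serving → $3.55.
orange + strawberries (both tight): parallel constraints — no distinct corner.
quinoa + strawberries with both tight: 1 serving and 4 servings → $5.55.
So the least-cost plan costs $3.55.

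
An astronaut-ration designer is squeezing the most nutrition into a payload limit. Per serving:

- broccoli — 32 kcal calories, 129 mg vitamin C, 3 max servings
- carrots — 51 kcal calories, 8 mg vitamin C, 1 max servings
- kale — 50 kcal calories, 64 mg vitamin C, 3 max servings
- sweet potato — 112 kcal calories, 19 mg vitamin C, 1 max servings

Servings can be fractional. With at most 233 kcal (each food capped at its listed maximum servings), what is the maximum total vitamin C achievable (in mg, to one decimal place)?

562.4 mg

Vitamin C per kcal: broccoli 4.031, kale 1.28, sweet potato 0.1696, carrots 0.1569.
Take 3 servings of broccoli: uses 96 kcal, +387.0 mg vitamin C (running total 387.0 mg).
Take 2.74 servings of kale: uses 137 kcal, +175.4 mg vitamin C (running total 562.4 mg).
Filling greedily by vitamin C-per-kcal is optimal for one linear limit, giving 562.4 mg.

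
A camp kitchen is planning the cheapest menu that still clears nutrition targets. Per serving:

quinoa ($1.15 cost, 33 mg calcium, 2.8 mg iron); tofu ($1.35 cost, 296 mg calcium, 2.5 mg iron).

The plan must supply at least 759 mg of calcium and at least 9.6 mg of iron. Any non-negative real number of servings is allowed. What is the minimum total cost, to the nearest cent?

$4.73

Two binding constraints pin down two serving amounts, so the optimal mix uses at most two foods. The candidates are each food alone (scaled to the tighter of calcium/iron) and each pair with both constraints tight.
quinoa only: max(759/33, 9.6/2.8) = 23 servings → $26.45.
tofu only: max(759/296, 9.6/2.5) = 3.84 servings → $5.18.
quinoa + tofu with both tight: 1.265 servings and 2.423 servings → $4.73.
So the least-cost plan costs $4.73.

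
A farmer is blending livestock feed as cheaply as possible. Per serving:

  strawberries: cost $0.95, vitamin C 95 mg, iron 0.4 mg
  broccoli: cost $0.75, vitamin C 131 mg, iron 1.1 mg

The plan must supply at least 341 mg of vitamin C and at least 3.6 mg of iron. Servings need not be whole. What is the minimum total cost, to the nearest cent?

An LP optimum is at a vertex; with two nutrient constraints at most two foods are used. Check each candidate.
strawberries only: max(341/95, 3.6/0.4) = 9 servings → $8.55.
broccoli only: max(341/131, 3.6/1.1) = 3.273 servings → $2.45.
strawberries + broccoli: the both-tight solution has a negative serving — not a feasible corner.
So the least-cost plan costs $2.45.

$2.45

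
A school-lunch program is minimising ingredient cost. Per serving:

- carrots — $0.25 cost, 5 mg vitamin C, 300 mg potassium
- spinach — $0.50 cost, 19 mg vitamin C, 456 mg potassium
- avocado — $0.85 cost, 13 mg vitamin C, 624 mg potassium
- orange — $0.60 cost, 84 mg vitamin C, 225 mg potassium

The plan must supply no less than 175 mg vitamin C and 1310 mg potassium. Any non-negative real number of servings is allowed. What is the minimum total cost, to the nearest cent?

$1.88

carrots only: max(175/5, 1310/300) = 35 servings → $8.75.
spinach only: max(175/19, 1310/456) = 9.211 servings → $4.61.
avocado only: max(175/13, 1310/624) = 13.46 servings → $11.44.
orange only: max(175/84, 1310/225) = 5.822 servings → $3.49.
carrots + spinach: intersection lies outside the first quadrant.
carrots + avocado with both targets exact would need a negative amount; discard.
carrots + orange with both tight: 2.935 servings and 1.909 servings → $1.88.
spinach + avocado with both targets exact would need a negative amount; discard.
spinach + orange with both tight: 2.077 servings and 1.614 servings → $2.01.
avocado + orange with both tight: 1.428 servings and 1.862 servings → $2.33.
Cheapest feasible corner: $1.88.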